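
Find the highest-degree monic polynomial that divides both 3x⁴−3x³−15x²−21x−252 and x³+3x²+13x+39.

x+3

Apply the Euclidean algorithm:
  3x⁴−3x³−15x²−21x−252 = (3x−12)(x³+3x²+13x+39) + (−18x²+18x+216)
  x³+3x²+13x+39 = (−(1/18)x−2/9)(−18x²+18x+216) + (29x+87)
  −18x²+18x+216 = (−(18/29)x+72/29)(29x+87) + (0)
Last nonzero remainder: 29x+87. Dividing through by 29 gives the monic gcd x+3.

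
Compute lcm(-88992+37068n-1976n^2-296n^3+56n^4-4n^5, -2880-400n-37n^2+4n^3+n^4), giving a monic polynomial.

By polynomial division,
  -4n^5+56n^4-296n^3-1976n^2+37068n-88992 = (-4n+72)(n^4+4n^3-37n^2-400n-2880) + (-732n^3-912n^2+54348n+118368)
  n^4+4n^3-37n^2-400n-2880 = (-(1/732)n-14/3721)(-732n^3-912n^2+54348n+118368) + ((125824/3721)n^2-(125824/3721)n-9059328/3721)
  -732n^3-912n^2+54348n+118368 = (-(680943/31456)n-1529331/31456)((125824/3721)n^2-(125824/3721)n-9059328/3721) + (0)
Last nonzero remainder: (125824/3721)n^2-(125824/3721)n-9059328/3721. Dividing through by 125824/3721 gives the monic gcd n^2-n-72.
Then lcm(f, g) = f·g / gcd(f, g); expanding and making the result monic gives the answer.

889920-259440n-4327n^2-3837n^3+304n^4+44n^5-9n^6+n^7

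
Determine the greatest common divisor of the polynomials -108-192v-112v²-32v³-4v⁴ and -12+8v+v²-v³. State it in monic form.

Repeated division with remainder:
  -4v⁴-32v³-112v²-192v-108 = (4v+36)(-v³+v²+8v-12) + (-180v²-432v+324)
  -v³+v²+8v-12 = ((1/180)v-17/900)(-180v²-432v+324) + (-(49/25)v-147/25)
  -180v²-432v+324 = ((4500/49)v-2700/49)(-(49/25)v-147/25) + (0)
Last nonzero remainder: -(49/25)v-147/25. Dividing through by -49/25 gives the monic gcd v+3.

3+v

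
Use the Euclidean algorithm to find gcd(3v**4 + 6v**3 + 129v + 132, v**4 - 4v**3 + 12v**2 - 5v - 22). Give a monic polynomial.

v**3 - 2v**2 + 8v + 11

Euclidean algorithm in ℚ[v]:
  3v**4 + 6v**3 + 129v + 132 = (3)(v**4 - 4v**3 + 12v**2 - 5v - 22) + (18v**3 - 36v**2 + 144v + 198)
  v**4 - 4v**3 + 12v**2 - 5v - 22 = ((1/18)v - 1/9)(18v**3 - 36v**2 + 144v + 198) + (0)
Last nonzero remainder: 18v**3 - 36v**2 + 144v + 198. Dividing through by 18 gives the monic gcd v**3 - 2v**2 + 8v + 11.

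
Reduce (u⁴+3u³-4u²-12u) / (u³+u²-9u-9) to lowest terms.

(u³-4u)/(u²-2u-3)

By polynomial division,
  u⁴+3u³-4u²-12u = (u+2)(u³+u²-9u-9) + (3u²+15u+18)
  u³+u²-9u-9 = ((1/3)u-4/3)(3u²+15u+18) + (5u+15)
  3u²+15u+18 = ((3/5)u+6/5)(5u+15) + (0)
Last nonzero remainder: 5u+15. Dividing through by 5 gives the monic gcd u+3.
Cancel u+3 from numerator and denominator to get the reduced form.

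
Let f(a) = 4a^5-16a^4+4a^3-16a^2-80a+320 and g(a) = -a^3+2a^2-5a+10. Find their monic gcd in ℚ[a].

a^3-2a^2+5a-10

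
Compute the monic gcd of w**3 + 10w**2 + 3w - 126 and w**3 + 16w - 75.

Apply the Euclidean algorithm:
  w**3 + 10w**2 + 3w - 126 = (w**3 + 16w - 75) + (10w**2 - 13w - 51)
  w**3 + 16w - 75 = ((1/10)w + 13/100)(10w**2 - 13w - 51) + ((2279/100)w - 6837/100)
  10w**2 - 13w - 51 = ((1000/2279)w + 1700/2279)((2279/100)w - 6837/100) + (0)
Last nonzero remainder: (2279/100)w - 6837/100. Dividing through by 2279/100 gives the monic gcd w - 3.

w - 3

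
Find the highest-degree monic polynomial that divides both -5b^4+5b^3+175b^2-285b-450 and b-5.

By polynomial division,
  -5b^4+5b^3+175b^2-285b-450 = (-5b^3-20b^2+75b+90)(b-5) + (0)
The last nonzero remainder b-5 is already monic.

b-5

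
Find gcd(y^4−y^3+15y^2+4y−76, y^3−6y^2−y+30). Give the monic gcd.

Repeated division with remainder:
  y^4−y^3+15y^2+4y−76 = (y+5)(y^3−6y^2−y+30) + (46y^2−21y−226)
  y^3−6y^2−y+30 = ((1/46)y−255/2116)(46y^2−21y−226) + ((2925/2116)y+2925/1058)
  46y^2−21y−226 = ((97336/2925)y−239108/2925)((2925/2116)y+2925/1058) + (0)
Last nonzero remainder: (2925/2116)y+2925/1058. Dividing through by 2925/2116 gives the monic gcd y+2.

y+2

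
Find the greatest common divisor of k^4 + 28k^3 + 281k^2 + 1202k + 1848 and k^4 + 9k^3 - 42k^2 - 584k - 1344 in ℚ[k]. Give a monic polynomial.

Repeated division with remainder:
  k^4 + 28k^3 + 281k^2 + 1202k + 1848 = (k^4 + 9k^3 - 42k^2 - 584k - 1344) + (19k^3 + 323k^2 + 1786k + 3192)
  k^4 + 9k^3 - 42k^2 - 584k - 1344 = ((1/19)k - 8/19)(19k^3 + 323k^2 + 1786k + 3192) + (0)
Last nonzero remainder: 19k^3 + 323k^2 + 1786k + 3192. Dividing through by 19 gives the monic gcd k^3 + 17k^2 + 94k + 168.

k^3 + 17k^2 + 94k + 168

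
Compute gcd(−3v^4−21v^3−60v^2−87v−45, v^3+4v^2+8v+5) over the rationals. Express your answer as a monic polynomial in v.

v^3+4v^2+8v+5

Repeated division with remainder:
  −3v^4−21v^3−60v^2−87v−45 = (−3v−9)(v^3+4v^2+8v+5) + (0)
The last nonzero remainder v^3+4v^2+8v+5 is already monic.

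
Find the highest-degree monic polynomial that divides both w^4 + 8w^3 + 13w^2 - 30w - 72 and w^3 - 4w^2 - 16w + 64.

By polynomial division,
  w^4 + 8w^3 + 13w^2 - 30w - 72 = (w + 12)(w^3 - 4w^2 - 16w + 64) + (77w^2 + 98w - 840)
  w^3 - 4w^2 - 16w + 64 = ((1/77)w - 58/847)(77w^2 + 98w - 840) + ((196/121)w + 784/121)
  77w^2 + 98w - 840 = ((1331/28)w - 1815/14)((196/121)w + 784/121) + (0)
Last nonzero remainder: (196/121)w + 784/121. Dividing through by 196/121 gives the monic gcd w + 4.

w + 4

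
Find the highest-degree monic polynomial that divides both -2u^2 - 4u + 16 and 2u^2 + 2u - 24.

u + 4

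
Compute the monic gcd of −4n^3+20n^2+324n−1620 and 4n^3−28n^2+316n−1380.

n−5

Repeated division with remainder:
  −4n^3+20n^2+324n−1620 = (−1)(4n^3−28n^2+316n−1380) + (−8n^2+640n−3000)
  4n^3−28n^2+316n−1380 = (−(1/2)n−73/2)(−8n^2+640n−3000) + (22176n−110880)
  −8n^2+640n−3000 = (−(1/2772)n+25/924)(22176n−110880) + (0)
Last nonzero remainder: 22176n−110880. Dividing through by 22176 gives the monic gcd n−5.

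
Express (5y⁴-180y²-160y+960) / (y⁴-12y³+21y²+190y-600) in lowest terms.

(5y²+10y-40)/(y²-10y+25)

Apply the Euclidean algorithm:
  5y⁴-180y²-160y+960 = (5)(y⁴-12y³+21y²+190y-600) + (60y³-285y²-1110y+3960)
  y⁴-12y³+21y²+190y-600 = ((1/60)y-29/240)(60y³-285y²-1110y+3960) + ((81/16)y²-(81/8)y-243/2)
  60y³-285y²-1110y+3960 = ((320/27)y-880/27)((81/16)y²-(81/8)y-243/2) + (0)
Last nonzero remainder: (81/16)y²-(81/8)y-243/2. Dividing through by 81/16 gives the monic gcd y²-2y-24.
Cancel y²-2y-24 from numerator and denominator to get the reduced form.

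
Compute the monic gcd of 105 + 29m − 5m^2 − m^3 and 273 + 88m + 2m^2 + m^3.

Repeated division with remainder:
  −m^3 − 5m^2 + 29m + 105 = (−1)(m^3 + 2m^2 + 88m + 273) + (−3m^2 + 117m + 378)
  m^3 + 2m^2 + 88m + 273 = (−(1/3)m − 41/3)(−3m^2 + 117m + 378) + (1813m + 5439)
  −3m^2 + 117m + 378 = (−(3/1813)m + 18/259)(1813m + 5439) + (0)
Last nonzero remainder: 1813m + 5439. Dividing through by 1813 gives the monic gcd m + 3.

3 + m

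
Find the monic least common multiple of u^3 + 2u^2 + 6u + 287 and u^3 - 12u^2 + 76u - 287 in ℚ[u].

u^4 - 5u^3 - 8u^2 + 245u - 2009

Repeated division with remainder:
  u^3 + 2u^2 + 6u + 287 = (u^3 - 12u^2 + 76u - 287) + (14u^2 - 70u + 574)
  u^3 - 12u^2 + 76u - 287 = ((1/14)u - 1/2)(14u^2 - 70u + 574) + (0)
Last nonzero remainder: 14u^2 - 70u + 574. Dividing through by 14 gives the monic gcd u^2 - 5u + 41.
Then lcm(f, g) = f·g / gcd(f, g); expanding and making the result monic gives the answer.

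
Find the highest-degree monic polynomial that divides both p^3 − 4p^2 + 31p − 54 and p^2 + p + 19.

1

Euclidean algorithm in ℚ[p]:
  p^3 − 4p^2 + 31p − 54 = (p − 5)(p^2 + p + 19) + (17p + 41)
  p^2 + p + 19 = ((1/17)p − 24/289)(17p + 41) + (6475/289)
  17p + 41 = ((4913/6475)p + 11849/6475)(6475/289) + (0)
The last nonzero remainder is the constant 6475/289, so the polynomials are coprime and gcd = 1.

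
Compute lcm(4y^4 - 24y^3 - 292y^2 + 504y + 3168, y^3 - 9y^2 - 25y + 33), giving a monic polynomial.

y^5 - 7y^4 - 67y^3 + 199y^2 + 666y - 792

Repeated division with remainder:
  4y^4 - 24y^3 - 292y^2 + 504y + 3168 = (4y + 12)(y^3 - 9y^2 - 25y + 33) + (-84y^2 + 672y + 2772)
  y^3 - 9y^2 - 25y + 33 = (-(1/84)y + 1/84)(-84y^2 + 672y + 2772) + (0)
Last nonzero remainder: -84y^2 + 672y + 2772. Dividing through by -84 gives the monic gcd y^2 - 8y - 33.
Then lcm(f, g) = f·g / gcd(f, g); expanding and making the result monic gives the answer.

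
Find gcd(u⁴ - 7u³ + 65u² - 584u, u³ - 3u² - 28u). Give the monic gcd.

u

Repeated division with remainder:
  u⁴ - 7u³ + 65u² - 584u = (u - 4)(u³ - 3u² - 28u) + (81u² - 696u)
  u³ - 3u² - 28u = ((1/81)u + 151/2187)(81u² - 696u) + ((14620/729)u)
  81u² - 696u = ((59049/14620)u - 126846/3655)((14620/729)u) + (0)
Last nonzero remainder: (14620/729)u. Dividing through by 14620/729 gives the monic gcd u.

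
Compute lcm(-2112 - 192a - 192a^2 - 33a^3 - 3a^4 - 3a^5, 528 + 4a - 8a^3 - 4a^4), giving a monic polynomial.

Apply the Euclidean algorithm:
  -3a^5 - 3a^4 - 33a^3 - 192a^2 - 192a - 2112 = ((3/4)a - 3/4)(-4a^4 - 8a^3 + 4a + 528) + (-39a^3 - 195a^2 - 585a - 1716)
  -4a^4 - 8a^3 + 4a + 528 = ((4/39)a - 4/13)(-39a^3 - 195a^2 - 585a - 1716) + (0)
Last nonzero remainder: -39a^3 - 195a^2 - 585a - 1716. Dividing through by -39 gives the monic gcd a^3 + 5a^2 + 15a + 44.
Then lcm(f, g) = f·g / gcd(f, g); expanding and making the result monic gives the answer.

-2112 + 512a - 128a^2 + 31a^3 + 8a^4 - 2a^5 + a^6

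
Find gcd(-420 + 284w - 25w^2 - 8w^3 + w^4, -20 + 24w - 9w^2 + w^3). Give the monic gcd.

By polynomial division,
  w^4 - 8w^3 - 25w^2 + 284w - 420 = (w + 1)(w^3 - 9w^2 + 24w - 20) + (-40w^2 + 280w - 400)
  w^3 - 9w^2 + 24w - 20 = (-(1/40)w + 1/20)(-40w^2 + 280w - 400) + (0)
Last nonzero remainder: -40w^2 + 280w - 400. Dividing through by -40 gives the monic gcd w^2 - 7w + 10.

10 - 7w + w^2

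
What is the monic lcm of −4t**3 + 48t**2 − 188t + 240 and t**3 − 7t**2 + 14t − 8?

t**5 − 15t**4 + 85t**3 − 225t**2 + 274t − 120

Repeated division with remainder:
  −4t**3 + 48t**2 − 188t + 240 = (−4)(t**3 − 7t**2 + 14t − 8) + (20t**2 − 132t + 208)
  t**3 − 7t**2 + 14t − 8 = ((1/20)t − 1/50)(20t**2 − 132t + 208) + ((24/25)t − 96/25)
  20t**2 − 132t + 208 = ((125/6)t − 325/6)((24/25)t − 96/25) + (0)
Last nonzero remainder: (24/25)t − 96/25. Dividing through by 24/25 gives the monic gcd t − 4.
Then lcm(f, g) = f·g / gcd(f, g); expanding and making the result monic gives the answer.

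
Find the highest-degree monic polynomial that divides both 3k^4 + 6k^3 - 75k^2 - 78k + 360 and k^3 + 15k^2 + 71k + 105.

k^2 + 8k + 15

By polynomial division,
  3k^4 + 6k^3 - 75k^2 - 78k + 360 = (3k - 39)(k^3 + 15k^2 + 71k + 105) + (297k^2 + 2376k + 4455)
  k^3 + 15k^2 + 71k + 105 = ((1/297)k + 7/297)(297k^2 + 2376k + 4455) + (0)
Last nonzero remainder: 297k^2 + 2376k + 4455. Dividing through by 297 gives the monic gcd k^2 + 8k + 15.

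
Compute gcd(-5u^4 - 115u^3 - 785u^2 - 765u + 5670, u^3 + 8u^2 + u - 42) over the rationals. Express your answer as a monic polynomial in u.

u^2 + 5u - 14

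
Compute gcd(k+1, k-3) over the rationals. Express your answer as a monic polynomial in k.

1

By polynomial division,
  k+1 = (k-3) + (4)
  k-3 = ((1/4)k-3/4)(4) + (0)
The last nonzero remainder is the constant 4, so the polynomials are coprime and gcd = 1.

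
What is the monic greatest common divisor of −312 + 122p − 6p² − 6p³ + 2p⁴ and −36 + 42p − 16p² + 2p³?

−3 + p

By polynomial division,
  2p⁴ − 6p³ − 6p² + 122p − 312 = (p + 5)(2p³ − 16p² + 42p − 36) + (32p² − 52p − 132)
  2p³ − 16p² + 42p − 36 = ((1/16)p − 51/128)(32p² − 52p − 132) + ((945/32)p − 2835/32)
  32p² − 52p − 132 = ((1024/945)p + 1408/945)((945/32)p − 2835/32) + (0)
Last nonzero remainder: (945/32)p − 2835/32. Dividing through by 945/32 gives the monic gcd p − 3.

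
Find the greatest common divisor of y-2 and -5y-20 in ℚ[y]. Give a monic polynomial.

1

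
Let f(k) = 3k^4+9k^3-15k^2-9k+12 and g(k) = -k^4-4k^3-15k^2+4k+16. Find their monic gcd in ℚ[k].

k^2-1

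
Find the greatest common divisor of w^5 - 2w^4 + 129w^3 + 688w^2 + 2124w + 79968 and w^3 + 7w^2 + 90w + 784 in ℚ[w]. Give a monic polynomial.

Repeated division with remainder:
  w^5 - 2w^4 + 129w^3 + 688w^2 + 2124w + 79968 = (w^2 - 9w + 102)(w^3 + 7w^2 + 90w + 784) + (0)
The last nonzero remainder w^3 + 7w^2 + 90w + 784 is already monic.

w^3 + 7w^2 + 90w + 784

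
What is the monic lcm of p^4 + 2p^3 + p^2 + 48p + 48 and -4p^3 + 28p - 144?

p^6 - 2p^5 + 2p^4 + 62p^3 - 135p^2 + 240p + 432

By polynomial division,
  p^4 + 2p^3 + p^2 + 48p + 48 = (-(1/4)p - 1/2)(-4p^3 + 28p - 144) + (8p^2 + 26p - 24)
  -4p^3 + 28p - 144 = (-(1/2)p + 13/8)(8p^2 + 26p - 24) + (-(105/4)p - 105)
  8p^2 + 26p - 24 = (-(32/105)p + 8/35)(-(105/4)p - 105) + (0)
Last nonzero remainder: -(105/4)p - 105. Dividing through by -105/4 gives the monic gcd p + 4.
Then lcm(f, g) = f·g / gcd(f, g); expanding and making the result monic gives the answer.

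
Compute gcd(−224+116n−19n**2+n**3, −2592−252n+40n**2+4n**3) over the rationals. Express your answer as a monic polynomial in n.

Euclidean algorithm in ℚ[n]:
  n**3−19n**2+116n−224 = (1/4)(4n**3+40n**2−252n−2592) + (−29n**2+179n+424)
  4n**3+40n**2−252n−2592 = (−(4/29)n−1876/841)(−29n**2+179n+424) + ((173056/841)n−1384448/841)
  −29n**2+179n+424 = (−(24389/173056)n−44573/173056)((173056/841)n−1384448/841) + (0)
Last nonzero remainder: (173056/841)n−1384448/841. Dividing through by 173056/841 gives the monic gcd n−8.

−8+n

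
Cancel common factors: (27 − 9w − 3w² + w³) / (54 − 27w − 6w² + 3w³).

(−3 + w)/(−6 + 3w)

Repeated division with remainder:
  w³ − 3w² − 9w + 27 = (1/3)(3w³ − 6w² − 27w + 54) + (−w² + 9)
  3w³ − 6w² − 27w + 54 = (−3w + 6)(−w² + 9) + (0)
Last nonzero remainder: −w² + 9. Dividing through by −1 gives the monic gcd w² − 9.
Cancel w² − 9 from numerator and denominator to get the reduced form.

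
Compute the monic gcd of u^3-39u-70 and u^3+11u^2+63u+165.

Euclidean algorithm in ℚ[u]:
  u^3-39u-70 = (u^3+11u^2+63u+165) + (-11u^2-102u-235)
  u^3+11u^2+63u+165 = (-(1/11)u-19/121)(-11u^2-102u-235) + ((3100/121)u+15500/121)
  -11u^2-102u-235 = (-(1331/3100)u-5687/3100)((3100/121)u+15500/121) + (0)
Last nonzero remainder: (3100/121)u+15500/121. Dividing through by 3100/121 gives the monic gcd u+5.

u+5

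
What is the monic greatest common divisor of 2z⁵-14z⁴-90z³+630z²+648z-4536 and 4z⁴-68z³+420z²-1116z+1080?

z²-9z+18

Apply the Euclidean algorithm:
  2z⁵-14z⁴-90z³+630z²+648z-4536 = ((1/2)z+5)(4z⁴-68z³+420z²-1116z+1080) + (40z³-912z²+5688z-9936)
  4z⁴-68z³+420z²-1116z+1080 = ((1/10)z+29/50)(40z³-912z²+5688z-9936) + ((9504/25)z²-(85536/25)z+171072/25)
  40z³-912z²+5688z-9936 = ((125/1188)z-575/396)((9504/25)z²-(85536/25)z+171072/25) + (0)
Last nonzero remainder: (9504/25)z²-(85536/25)z+171072/25. Dividing through by 9504/25 gives the monic gcd z²-9z+18.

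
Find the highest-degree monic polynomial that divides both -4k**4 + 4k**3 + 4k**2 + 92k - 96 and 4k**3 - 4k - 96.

k**3 - k - 24

Euclidean algorithm in ℚ[k]:
  -4k**4 + 4k**3 + 4k**2 + 92k - 96 = (-k + 1)(4k**3 - 4k - 96) + (0)
Last nonzero remainder: 4k**3 - 4k - 96. Dividing through by 4 gives the monic gcd k**3 - k - 24.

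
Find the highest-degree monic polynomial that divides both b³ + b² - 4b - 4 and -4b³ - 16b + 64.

b - 2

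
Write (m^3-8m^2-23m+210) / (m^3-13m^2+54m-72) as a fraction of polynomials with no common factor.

Apply the Euclidean algorithm:
  m^3-8m^2-23m+210 = (m^3-13m^2+54m-72) + (5m^2-77m+282)
  m^3-13m^2+54m-72 = ((1/5)m+12/25)(5m^2-77m+282) + ((864/25)m-5184/25)
  5m^2-77m+282 = ((125/864)m-1175/864)((864/25)m-5184/25) + (0)
Last nonzero remainder: (864/25)m-5184/25. Dividing through by 864/25 gives the monic gcd m-6.
Cancel m-6 from numerator and denominator to get the reduced form.

(m^2-2m-35)/(m^2-7m+12)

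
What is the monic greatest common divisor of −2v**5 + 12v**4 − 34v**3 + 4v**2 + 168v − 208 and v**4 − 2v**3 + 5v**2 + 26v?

v**3 − 2v**2 + 5v + 26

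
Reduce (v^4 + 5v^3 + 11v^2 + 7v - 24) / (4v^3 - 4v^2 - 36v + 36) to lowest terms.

(v^2 + 3v + 8)/(4v - 12)

Euclidean algorithm in ℚ[v]:
  v^4 + 5v^3 + 11v^2 + 7v - 24 = ((1/4)v + 3/2)(4v^3 - 4v^2 - 36v + 36) + (26v^2 + 52v - 78)
  4v^3 - 4v^2 - 36v + 36 = ((2/13)v - 6/13)(26v^2 + 52v - 78) + (0)
Last nonzero remainder: 26v^2 + 52v - 78. Dividing through by 26 gives the monic gcd v^2 + 2v - 3.
Cancel v^2 + 2v - 3 from numerator and denominator to get the reduced form.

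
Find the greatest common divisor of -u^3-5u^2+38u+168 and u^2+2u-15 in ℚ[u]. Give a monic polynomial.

Euclidean algorithm in ℚ[u]:
  -u^3-5u^2+38u+168 = (-u-3)(u^2+2u-15) + (29u+123)
  u^2+2u-15 = ((1/29)u-65/841)(29u+123) + (-4620/841)
  29u+123 = (-(24389/4620)u-34481/1540)(-4620/841) + (0)
The last nonzero remainder is the constant -4620/841, so the polynomials are coprime and gcd = 1.

1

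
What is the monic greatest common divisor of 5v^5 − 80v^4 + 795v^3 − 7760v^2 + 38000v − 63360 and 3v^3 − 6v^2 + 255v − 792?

v^2 + v + 88

Repeated division with remainder:
  5v^5 − 80v^4 + 795v^3 − 7760v^2 + 38000v − 63360 = ((5/3)v^2 − (70/3)v + 230/3)(3v^3 − 6v^2 + 255v − 792) + (−30v^2 − 30v − 2640)
  3v^3 − 6v^2 + 255v − 792 = (−(1/10)v + 3/10)(−30v^2 − 30v − 2640) + (0)
Last nonzero remainder: −30v^2 − 30v − 2640. Dividing through by −30 gives the monic gcd v^2 + v + 88.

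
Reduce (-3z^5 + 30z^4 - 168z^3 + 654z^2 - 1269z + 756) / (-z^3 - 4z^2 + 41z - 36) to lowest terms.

(3z^3 - 15z^2 + 81z - 189)/(z + 9)

Repeated division with remainder:
  -3z^5 + 30z^4 - 168z^3 + 654z^2 - 1269z + 756 = (3z^2 - 42z + 459)(-z^3 - 4z^2 + 41z - 36) + (4320z^2 - 21600z + 17280)
  -z^3 - 4z^2 + 41z - 36 = (-(1/4320)z - 1/480)(4320z^2 - 21600z + 17280) + (0)
Last nonzero remainder: 4320z^2 - 21600z + 17280. Dividing through by 4320 gives the monic gcd z^2 - 5z + 4.
Cancel z^2 - 5z + 4 from numerator and denominator to get the reduced form.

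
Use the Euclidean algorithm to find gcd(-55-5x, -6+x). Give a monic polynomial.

Euclidean algorithm in ℚ[x]:
  -5x-55 = (-5)(x-6) + (-85)
  x-6 = (-(1/85)x+6/85)(-85) + (0)
The last nonzero remainder is the constant -85, so the polynomials are coprime and gcd = 1.

1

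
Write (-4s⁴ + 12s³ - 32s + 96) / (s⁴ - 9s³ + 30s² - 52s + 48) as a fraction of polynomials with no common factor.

(-4s - 8)/(s - 4)

Euclidean algorithm in ℚ[s]:
  -4s⁴ + 12s³ - 32s + 96 = (-4)(s⁴ - 9s³ + 30s² - 52s + 48) + (-24s³ + 120s² - 240s + 288)
  s⁴ - 9s³ + 30s² - 52s + 48 = (-(1/24)s + 1/6)(-24s³ + 120s² - 240s + 288) + (0)
Last nonzero remainder: -24s³ + 120s² - 240s + 288. Dividing through by -24 gives the monic gcd s³ - 5s² + 10s - 12.
Cancel s³ - 5s² + 10s - 12 from numerator and denominator to get the reduced form.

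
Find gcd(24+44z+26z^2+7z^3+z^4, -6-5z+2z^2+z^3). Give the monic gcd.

1+z

By polynomial division,
  z^4+7z^3+26z^2+44z+24 = (z+5)(z^3+2z^2-5z-6) + (21z^2+75z+54)
  z^3+2z^2-5z-6 = ((1/21)z-11/147)(21z^2+75z+54) + (-(96/49)z-96/49)
  21z^2+75z+54 = (-(343/32)z-441/16)(-(96/49)z-96/49) + (0)
Last nonzero remainder: -(96/49)z-96/49. Dividing through by -96/49 gives the monic gcd z+1.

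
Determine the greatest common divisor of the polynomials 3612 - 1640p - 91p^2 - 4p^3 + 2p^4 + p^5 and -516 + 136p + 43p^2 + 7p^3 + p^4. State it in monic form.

Repeated division with remainder:
  p^5 + 2p^4 - 4p^3 - 91p^2 - 1640p + 3612 = (p - 5)(p^4 + 7p^3 + 43p^2 + 136p - 516) + (-12p^3 - 12p^2 - 444p + 1032)
  p^4 + 7p^3 + 43p^2 + 136p - 516 = (-(1/12)p - 1/2)(-12p^3 - 12p^2 - 444p + 1032) + (0)
Last nonzero remainder: -12p^3 - 12p^2 - 444p + 1032. Dividing through by -12 gives the monic gcd p^3 + p^2 + 37p - 86.

-86 + 37p + p^2 + p^3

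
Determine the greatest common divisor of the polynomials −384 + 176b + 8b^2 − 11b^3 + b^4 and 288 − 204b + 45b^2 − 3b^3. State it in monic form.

−96 + 68b − 15b^2 + b^3

Repeated division with remainder:
  b^4 − 11b^3 + 8b^2 + 176b − 384 = (−(1/3)b − 4/3)(−3b^3 + 45b^2 − 204b + 288) + (0)
Last nonzero remainder: −3b^3 + 45b^2 − 204b + 288. Dividing through by −3 gives the monic gcd b^3 − 15b^2 + 68b − 96.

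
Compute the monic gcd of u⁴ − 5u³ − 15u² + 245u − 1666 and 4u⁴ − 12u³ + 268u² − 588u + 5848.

Euclidean algorithm in ℚ[u]:
  u⁴ − 5u³ − 15u² + 245u − 1666 = (1/4)(4u⁴ − 12u³ + 268u² − 588u + 5848) + (−2u³ − 82u² + 392u − 3128)
  4u⁴ − 12u³ + 268u² − 588u + 5848 = (−2u + 88)(−2u³ − 82u² + 392u − 3128) + (8268u² − 41340u + 281112)
  −2u³ − 82u² + 392u − 3128 = (−(1/4134)u − 23/2067)(8268u² − 41340u + 281112) + (0)
Last nonzero remainder: 8268u² − 41340u + 281112. Dividing through by 8268 gives the monic gcd u² − 5u + 34.

u² − 5u + 34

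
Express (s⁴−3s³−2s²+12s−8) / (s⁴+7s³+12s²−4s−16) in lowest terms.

Repeated division with remainder:
  s⁴−3s³−2s²+12s−8 = (s⁴+7s³+12s²−4s−16) + (−10s³−14s²+16s+8)
  s⁴+7s³+12s²−4s−16 = (−(1/10)s−14/25)(−10s³−14s²+16s+8) + ((144/25)s²+(144/25)s−288/25)
  −10s³−14s²+16s+8 = (−(125/72)s−25/36)((144/25)s²+(144/25)s−288/25) + (0)
Last nonzero remainder: (144/25)s²+(144/25)s−288/25. Dividing through by 144/25 gives the monic gcd s²+s−2.
Cancel s²+s−2 from numerator and denominator to get the reduced form.

(s²−4s+4)/(s²+6s+8)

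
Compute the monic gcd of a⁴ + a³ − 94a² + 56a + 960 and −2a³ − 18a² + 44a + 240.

Apply the Euclidean algorithm:
  a⁴ + a³ − 94a² + 56a + 960 = (−(1/2)a + 4)(−2a³ − 18a² + 44a + 240) + (0)
Last nonzero remainder: −2a³ − 18a² + 44a + 240. Dividing through by −2 gives the monic gcd a³ + 9a² − 22a − 120.

a³ + 9a² − 22a − 120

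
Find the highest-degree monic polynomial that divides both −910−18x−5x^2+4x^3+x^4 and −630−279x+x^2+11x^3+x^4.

−35+2x+x^2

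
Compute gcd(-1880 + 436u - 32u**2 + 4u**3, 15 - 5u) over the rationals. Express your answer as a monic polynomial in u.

1

Euclidean algorithm in ℚ[u]:
  4u**3 - 32u**2 + 436u - 1880 = (-(4/5)u**2 + 4u - 376/5)(-5u + 15) + (-752)
  -5u + 15 = ((5/752)u - 15/752)(-752) + (0)
The last nonzero remainder is the constant -752, so the polynomials are coprime and gcd = 1.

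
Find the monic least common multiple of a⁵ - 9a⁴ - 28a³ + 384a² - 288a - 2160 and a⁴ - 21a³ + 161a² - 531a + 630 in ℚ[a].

Euclidean algorithm in ℚ[a]:
  a⁵ - 9a⁴ - 28a³ + 384a² - 288a - 2160 = (a + 12)(a⁴ - 21a³ + 161a² - 531a + 630) + (63a³ - 1017a² + 5454a - 9720)
  a⁴ - 21a³ + 161a² - 531a + 630 = ((1/63)a - 34/441)(63a³ - 1017a² + 5454a - 9720) + (-(195/49)a² + (2145/49)a - 5850/49)
  63a³ - 1017a² + 5454a - 9720 = (-(1029/65)a + 5292/65)(-(195/49)a² + (2145/49)a - 5850/49) + (0)
Last nonzero remainder: -(195/49)a² + (2145/49)a - 5850/49. Dividing through by -195/49 gives the monic gcd a² - 11a + 30.
Then lcm(f, g) = f·g / gcd(f, g); expanding and making the result monic gives the answer.

a⁷ - 19a⁶ + 83a⁵ + 475a⁴ - 4716a³ + 8784a² + 15552a - 45360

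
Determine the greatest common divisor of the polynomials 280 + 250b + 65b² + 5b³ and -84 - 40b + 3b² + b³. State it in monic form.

Repeated division with remainder:
  5b³ + 65b² + 250b + 280 = (5)(b³ + 3b² - 40b - 84) + (50b² + 450b + 700)
  b³ + 3b² - 40b - 84 = ((1/50)b - 3/25)(50b² + 450b + 700) + (0)
Last nonzero remainder: 50b² + 450b + 700. Dividing through by 50 gives the monic gcd b² + 9b + 14.

14 + 9b + b²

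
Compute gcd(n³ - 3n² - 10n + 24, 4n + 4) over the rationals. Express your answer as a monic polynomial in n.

1

By polynomial division,
  n³ - 3n² - 10n + 24 = ((1/4)n² - n - 3/2)(4n + 4) + (30)
  4n + 4 = ((2/15)n + 2/15)(30) + (0)
The last nonzero remainder is the constant 30, so the polynomials are coprime and gcd = 1.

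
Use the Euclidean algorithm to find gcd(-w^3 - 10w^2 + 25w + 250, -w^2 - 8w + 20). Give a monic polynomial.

By polynomial division,
  -w^3 - 10w^2 + 25w + 250 = (w + 2)(-w^2 - 8w + 20) + (21w + 210)
  -w^2 - 8w + 20 = (-(1/21)w + 2/21)(21w + 210) + (0)
Last nonzero remainder: 21w + 210. Dividing through by 21 gives the monic gcd w + 10.

w + 10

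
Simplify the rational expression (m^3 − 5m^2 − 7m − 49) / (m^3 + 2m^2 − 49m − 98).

(m^2 + 2m + 7)/(m^2 + 9m + 14)

Repeated division with remainder:
  m^3 − 5m^2 − 7m − 49 = (m^3 + 2m^2 − 49m − 98) + (−7m^2 + 42m + 49)
  m^3 + 2m^2 − 49m − 98 = (−(1/7)m − 8/7)(−7m^2 + 42m + 49) + (6m − 42)
  −7m^2 + 42m + 49 = (−(7/6)m − 7/6)(6m − 42) + (0)
Last nonzero remainder: 6m − 42. Dividing through by 6 gives the monic gcd m − 7.
Cancel m − 7 from numerator and denominator to get the reduced form.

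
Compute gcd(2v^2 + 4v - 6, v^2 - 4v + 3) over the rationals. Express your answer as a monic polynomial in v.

By polynomial division,
  2v^2 + 4v - 6 = (2)(v^2 - 4v + 3) + (12v - 12)
  v^2 - 4v + 3 = ((1/12)v - 1/4)(12v - 12) + (0)
Last nonzero remainder: 12v - 12. Dividing through by 12 gives the monic gcd v - 1.

v - 1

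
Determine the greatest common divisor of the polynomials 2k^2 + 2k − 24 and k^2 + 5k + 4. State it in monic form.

k + 4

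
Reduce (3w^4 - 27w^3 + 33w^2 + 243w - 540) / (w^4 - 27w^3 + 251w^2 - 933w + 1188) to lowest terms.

(3w^2 - 6w - 45)/(w^2 - 20w + 99)

Apply the Euclidean algorithm:
  3w^4 - 27w^3 + 33w^2 + 243w - 540 = (3)(w^4 - 27w^3 + 251w^2 - 933w + 1188) + (54w^3 - 720w^2 + 3042w - 4104)
  w^4 - 27w^3 + 251w^2 - 933w + 1188 = ((1/54)w - 41/162)(54w^3 - 720w^2 + 3042w - 4104) + ((112/9)w^2 - (784/9)w + 448/3)
  54w^3 - 720w^2 + 3042w - 4104 = ((243/56)w - 1539/56)((112/9)w^2 - (784/9)w + 448/3) + (0)
Last nonzero remainder: (112/9)w^2 - (784/9)w + 448/3. Dividing through by 112/9 gives the monic gcd w^2 - 7w + 12.
Cancel w^2 - 7w + 12 from numerator and denominator to get the reduced form.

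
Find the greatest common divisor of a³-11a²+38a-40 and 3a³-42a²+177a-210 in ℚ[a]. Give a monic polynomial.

a²-7a+10

By polynomial division,
  a³-11a²+38a-40 = (1/3)(3a³-42a²+177a-210) + (3a²-21a+30)
  3a³-42a²+177a-210 = (a-7)(3a²-21a+30) + (0)
Last nonzero remainder: 3a²-21a+30. Dividing through by 3 gives the monic gcd a²-7a+10.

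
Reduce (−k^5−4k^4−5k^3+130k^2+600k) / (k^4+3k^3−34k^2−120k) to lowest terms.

(−k^3−5k+150)/(k^2−k−30)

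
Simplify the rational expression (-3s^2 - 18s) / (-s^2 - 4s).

By polynomial division,
  -3s^2 - 18s = (3)(-s^2 - 4s) + (-6s)
  -s^2 - 4s = ((1/6)s + 2/3)(-6s) + (0)
Last nonzero remainder: -6s. Dividing through by -6 gives the monic gcd s.
Cancel s from numerator and denominator to get the reduced form.

(3s + 18)/(s + 4)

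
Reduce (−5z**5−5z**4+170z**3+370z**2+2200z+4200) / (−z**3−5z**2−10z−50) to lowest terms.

(5z**3+5z**2−220z−420)/(z+5)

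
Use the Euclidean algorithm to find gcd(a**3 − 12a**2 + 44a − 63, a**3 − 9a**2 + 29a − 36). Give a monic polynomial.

a**2 − 5a + 9

Euclidean algorithm in ℚ[a]:
  a**3 − 12a**2 + 44a − 63 = (a**3 − 9a**2 + 29a − 36) + (−3a**2 + 15a − 27)
  a**3 − 9a**2 + 29a − 36 = (−(1/3)a + 4/3)(−3a**2 + 15a − 27) + (0)
Last nonzero remainder: −3a**2 + 15a − 27. Dividing through by −3 gives the monic gcd a**2 − 5a + 9.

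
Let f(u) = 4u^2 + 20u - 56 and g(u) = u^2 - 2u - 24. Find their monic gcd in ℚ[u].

1

Apply the Euclidean algorithm:
  4u^2 + 20u - 56 = (4)(u^2 - 2u - 24) + (28u + 40)
  u^2 - 2u - 24 = ((1/28)u - 6/49)(28u + 40) + (-936/49)
  28u + 40 = (-(343/234)u - 245/117)(-936/49) + (0)
The last nonzero remainder is the constant -936/49, so the polynomials are coprime and gcd = 1.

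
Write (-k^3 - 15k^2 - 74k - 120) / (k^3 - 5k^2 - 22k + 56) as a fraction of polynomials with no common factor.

Repeated division with remainder:
  -k^3 - 15k^2 - 74k - 120 = (-1)(k^3 - 5k^2 - 22k + 56) + (-20k^2 - 96k - 64)
  k^3 - 5k^2 - 22k + 56 = (-(1/20)k + 49/100)(-20k^2 - 96k - 64) + ((546/25)k + 2184/25)
  -20k^2 - 96k - 64 = (-(250/273)k - 200/273)((546/25)k + 2184/25) + (0)
Last nonzero remainder: (546/25)k + 2184/25. Dividing through by 546/25 gives the monic gcd k + 4.
Cancel k + 4 from numerator and denominator to get the reduced form.

(-k^2 - 11k - 30)/(k^2 - 9k + 14)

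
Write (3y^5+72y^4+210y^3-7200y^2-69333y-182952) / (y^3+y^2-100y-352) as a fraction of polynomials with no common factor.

By polynomial division,
  3y^5+72y^4+210y^3-7200y^2-69333y-182952 = (3y^2+69y+441)(y^3+y^2-100y-352) + (315y^2-945y-27720)
  y^3+y^2-100y-352 = ((1/315)y+4/315)(315y^2-945y-27720) + (0)
Last nonzero remainder: 315y^2-945y-27720. Dividing through by 315 gives the monic gcd y^2-3y-88.
Cancel y^2-3y-88 from numerator and denominator to get the reduced form.

(3y^3+81y^2+717y+2079)/(y+4)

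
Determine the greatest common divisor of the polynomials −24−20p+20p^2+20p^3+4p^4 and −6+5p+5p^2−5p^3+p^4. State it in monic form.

−1+p^2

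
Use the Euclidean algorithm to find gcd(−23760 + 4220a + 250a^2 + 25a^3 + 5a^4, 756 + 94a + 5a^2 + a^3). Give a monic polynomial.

By polynomial division,
  5a^4 + 25a^3 + 250a^2 + 4220a − 23760 = (5a)(a^3 + 5a^2 + 94a + 756) + (−220a^2 + 440a − 23760)
  a^3 + 5a^2 + 94a + 756 = (−(1/220)a − 7/220)(−220a^2 + 440a − 23760) + (0)
Last nonzero remainder: −220a^2 + 440a − 23760. Dividing through by −220 gives the monic gcd a^2 − 2a + 108.

108 − 2a + a^2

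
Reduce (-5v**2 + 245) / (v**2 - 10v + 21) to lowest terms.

Apply the Euclidean algorithm:
  -5v**2 + 245 = (-5)(v**2 - 10v + 21) + (-50v + 350)
  v**2 - 10v + 21 = (-(1/50)v + 3/50)(-50v + 350) + (0)
Last nonzero remainder: -50v + 350. Dividing through by -50 gives the monic gcd v - 7.
Cancel v - 7 from numerator and denominator to get the reduced form.

(-5v - 35)/(v - 3)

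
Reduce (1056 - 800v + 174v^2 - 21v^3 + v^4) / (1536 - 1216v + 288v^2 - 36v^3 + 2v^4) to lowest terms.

(-11 + v)/(-16 + 2v)

Repeated division with remainder:
  v^4 - 21v^3 + 174v^2 - 800v + 1056 = (1/2)(2v^4 - 36v^3 + 288v^2 - 1216v + 1536) + (-3v^3 + 30v^2 - 192v + 288)
  2v^4 - 36v^3 + 288v^2 - 1216v + 1536 = (-(2/3)v + 16/3)(-3v^3 + 30v^2 - 192v + 288) + (0)
Last nonzero remainder: -3v^3 + 30v^2 - 192v + 288. Dividing through by -3 gives the monic gcd v^3 - 10v^2 + 64v - 96.
Cancel v^3 - 10v^2 + 64v - 96 from numerator and denominator to get the reduced form.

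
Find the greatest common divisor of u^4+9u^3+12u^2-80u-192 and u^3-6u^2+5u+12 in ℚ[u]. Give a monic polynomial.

Euclidean algorithm in ℚ[u]:
  u^4+9u^3+12u^2-80u-192 = (u+15)(u^3-6u^2+5u+12) + (97u^2-167u-372)
  u^3-6u^2+5u+12 = ((1/97)u-415/9409)(97u^2-167u-372) + ((13824/9409)u-41472/9409)
  97u^2-167u-372 = ((912673/13824)u+291679/3456)((13824/9409)u-41472/9409) + (0)
Last nonzero remainder: (13824/9409)u-41472/9409. Dividing through by 13824/9409 gives the monic gcd u-3.

u-3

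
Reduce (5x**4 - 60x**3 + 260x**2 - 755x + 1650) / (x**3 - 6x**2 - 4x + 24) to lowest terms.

By polynomial division,
  5x**4 - 60x**3 + 260x**2 - 755x + 1650 = (5x - 30)(x**3 - 6x**2 - 4x + 24) + (100x**2 - 995x + 2370)
  x**3 - 6x**2 - 4x + 24 = ((1/100)x + 79/2000)(100x**2 - 995x + 2370) + ((4641/400)x - 13923/200)
  100x**2 - 995x + 2370 = ((40000/4641)x - 158000/4641)((4641/400)x - 13923/200) + (0)
Last nonzero remainder: (4641/400)x - 13923/200. Dividing through by 4641/400 gives the monic gcd x - 6.
Cancel x - 6 from numerator and denominator to get the reduced form.

(5x**3 - 30x**2 + 80x - 275)/(x**2 - 4)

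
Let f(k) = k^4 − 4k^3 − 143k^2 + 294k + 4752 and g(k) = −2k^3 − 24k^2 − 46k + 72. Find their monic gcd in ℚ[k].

Euclidean algorithm in ℚ[k]:
  k^4 − 4k^3 − 143k^2 + 294k + 4752 = (−(1/2)k + 8)(−2k^3 − 24k^2 − 46k + 72) + (26k^2 + 698k + 4176)
  −2k^3 − 24k^2 − 46k + 72 = (−(1/13)k + 193/169)(26k^2 + 698k + 4176) + (−(88200/169)k − 793800/169)
  26k^2 + 698k + 4176 = (−(2197/44100)k − 9802/11025)(−(88200/169)k − 793800/169) + (0)
Last nonzero remainder: −(88200/169)k − 793800/169. Dividing through by −88200/169 gives the monic gcd k + 9.

k + 9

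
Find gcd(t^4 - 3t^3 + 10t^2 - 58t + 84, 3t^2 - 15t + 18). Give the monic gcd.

t^2 - 5t + 6

By polynomial division,
  t^4 - 3t^3 + 10t^2 - 58t + 84 = ((1/3)t^2 + (2/3)t + 14/3)(3t^2 - 15t + 18) + (0)
Last nonzero remainder: 3t^2 - 15t + 18. Dividing through by 3 gives the monic gcd t^2 - 5t + 6.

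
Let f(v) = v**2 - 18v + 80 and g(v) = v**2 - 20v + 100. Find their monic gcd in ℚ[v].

v - 10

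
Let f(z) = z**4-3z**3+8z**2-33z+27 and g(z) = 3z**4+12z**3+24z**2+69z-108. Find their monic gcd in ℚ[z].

z**3+8z-9

Euclidean algorithm in ℚ[z]:
  z**4-3z**3+8z**2-33z+27 = (1/3)(3z**4+12z**3+24z**2+69z-108) + (-7z**3-56z+63)
  3z**4+12z**3+24z**2+69z-108 = (-(3/7)z-12/7)(-7z**3-56z+63) + (0)
Last nonzero remainder: -7z**3-56z+63. Dividing through by -7 gives the monic gcd z**3+8z-9.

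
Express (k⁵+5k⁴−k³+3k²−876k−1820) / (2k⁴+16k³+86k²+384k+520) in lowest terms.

(k²+2k−35)/(2k+10)

By polynomial division,
  k⁵+5k⁴−k³+3k²−876k−1820 = ((1/2)k−3/2)(2k⁴+16k³+86k²+384k+520) + (−20k³−60k²−560k−1040)
  2k⁴+16k³+86k²+384k+520 = (−(1/10)k−1/2)(−20k³−60k²−560k−1040) + (0)
Last nonzero remainder: −20k³−60k²−560k−1040. Dividing through by −20 gives the monic gcd k³+3k²+28k+52.
Cancel k³+3k²+28k+52 from numerator and denominator to get the reduced form.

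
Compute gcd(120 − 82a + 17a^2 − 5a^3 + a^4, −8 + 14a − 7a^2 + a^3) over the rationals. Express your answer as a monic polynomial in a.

Euclidean algorithm in ℚ[a]:
  a^4 − 5a^3 + 17a^2 − 82a + 120 = (a + 2)(a^3 − 7a^2 + 14a − 8) + (17a^2 − 102a + 136)
  a^3 − 7a^2 + 14a − 8 = ((1/17)a − 1/17)(17a^2 − 102a + 136) + (0)
Last nonzero remainder: 17a^2 − 102a + 136. Dividing through by 17 gives the monic gcd a^2 − 6a + 8.

8 − 6a + a^2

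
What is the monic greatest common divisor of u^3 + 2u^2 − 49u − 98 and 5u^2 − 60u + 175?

Apply the Euclidean algorithm:
  u^3 + 2u^2 − 49u − 98 = ((1/5)u + 14/5)(5u^2 − 60u + 175) + (84u − 588)
  5u^2 − 60u + 175 = ((5/84)u − 25/84)(84u − 588) + (0)
Last nonzero remainder: 84u − 588. Dividing through by 84 gives the monic gcd u − 7.

u − 7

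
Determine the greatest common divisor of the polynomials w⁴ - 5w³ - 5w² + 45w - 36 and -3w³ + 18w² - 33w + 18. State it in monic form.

Euclidean algorithm in ℚ[w]:
  w⁴ - 5w³ - 5w² + 45w - 36 = (-(1/3)w - 1/3)(-3w³ + 18w² - 33w + 18) + (-10w² + 40w - 30)
  -3w³ + 18w² - 33w + 18 = ((3/10)w - 3/5)(-10w² + 40w - 30) + (0)
Last nonzero remainder: -10w² + 40w - 30. Dividing through by -10 gives the monic gcd w² - 4w + 3.

w² - 4w + 3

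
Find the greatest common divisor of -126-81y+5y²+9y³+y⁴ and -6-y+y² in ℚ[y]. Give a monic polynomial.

-6-y+y²

By polynomial division,
  y⁴+9y³+5y²-81y-126 = (y²+10y+21)(y²-y-6) + (0)
The last nonzero remainder y²-y-6 is already monic.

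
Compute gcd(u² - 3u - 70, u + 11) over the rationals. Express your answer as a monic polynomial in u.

Apply the Euclidean algorithm:
  u² - 3u - 70 = (u - 14)(u + 11) + (84)
  u + 11 = ((1/84)u + 11/84)(84) + (0)
The last nonzero remainder is the constant 84, so the polynomials are coprime and gcd = 1.

1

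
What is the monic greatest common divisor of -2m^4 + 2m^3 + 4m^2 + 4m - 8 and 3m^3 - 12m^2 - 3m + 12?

Euclidean algorithm in ℚ[m]:
  -2m^4 + 2m^3 + 4m^2 + 4m - 8 = (-(2/3)m - 2)(3m^3 - 12m^2 - 3m + 12) + (-22m^2 + 6m + 16)
  3m^3 - 12m^2 - 3m + 12 = (-(3/22)m + 123/242)(-22m^2 + 6m + 16) + (-(468/121)m + 468/121)
  -22m^2 + 6m + 16 = ((1331/234)m + 484/117)(-(468/121)m + 468/121) + (0)
Last nonzero remainder: -(468/121)m + 468/121. Dividing through by -468/121 gives the monic gcd m - 1.

m - 1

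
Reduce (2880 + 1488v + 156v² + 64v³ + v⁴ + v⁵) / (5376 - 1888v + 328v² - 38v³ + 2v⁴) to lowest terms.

(60 + 36v + 5v² + v³)/(112 - 30v + 2v²)

Apply the Euclidean algorithm:
  v⁵ + v⁴ + 64v³ + 156v² + 1488v + 2880 = ((1/2)v + 10)(2v⁴ - 38v³ + 328v² - 1888v + 5376) + (280v³ - 2180v² + 17680v - 50880)
  2v⁴ - 38v³ + 328v² - 1888v + 5376 = ((1/140)v - 157/1960)(280v³ - 2180v² + 17680v - 50880) + ((2655/98)v² - (5310/49)v + 63720/49)
  280v³ - 2180v² + 17680v - 50880 = ((5488/531)v - 20776/531)((2655/98)v² - (5310/49)v + 63720/49) + (0)
Last nonzero remainder: (2655/98)v² - (5310/49)v + 63720/49. Dividing through by 2655/98 gives the monic gcd v² - 4v + 48.
Cancel v² - 4v + 48 from numerator and denominator to get the reduced form.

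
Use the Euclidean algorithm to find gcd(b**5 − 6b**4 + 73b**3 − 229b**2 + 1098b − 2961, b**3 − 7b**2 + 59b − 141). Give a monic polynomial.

b**3 − 7b**2 + 59b − 141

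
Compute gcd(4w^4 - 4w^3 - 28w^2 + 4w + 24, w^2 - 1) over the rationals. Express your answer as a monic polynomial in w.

w^2 - 1

By polynomial division,
  4w^4 - 4w^3 - 28w^2 + 4w + 24 = (4w^2 - 4w - 24)(w^2 - 1) + (0)
The last nonzero remainder w^2 - 1 is already monic.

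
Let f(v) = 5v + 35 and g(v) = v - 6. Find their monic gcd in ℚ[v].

Euclidean algorithm in ℚ[v]:
  5v + 35 = (5)(v - 6) + (65)
  v - 6 = ((1/65)v - 6/65)(65) + (0)
The last nonzero remainder is the constant 65, so the polynomials are coprime and gcd = 1.

1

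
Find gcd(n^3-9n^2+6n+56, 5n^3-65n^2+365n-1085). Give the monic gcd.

By polynomial division,
  n^3-9n^2+6n+56 = (1/5)(5n^3-65n^2+365n-1085) + (4n^2-67n+273)
  5n^3-65n^2+365n-1085 = ((5/4)n+75/16)(4n^2-67n+273) + ((5405/16)n-37835/16)
  4n^2-67n+273 = ((64/5405)n-624/5405)((5405/16)n-37835/16) + (0)
Last nonzero remainder: (5405/16)n-37835/16. Dividing through by 5405/16 gives the monic gcd n-7.

n-7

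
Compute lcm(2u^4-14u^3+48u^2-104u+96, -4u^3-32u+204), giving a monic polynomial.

u^6-4u^5+20u^4-99u^3+300u^2-740u+816

Repeated division with remainder:
  2u^4-14u^3+48u^2-104u+96 = (-(1/2)u+7/2)(-4u^3-32u+204) + (32u^2+110u-618)
  -4u^3-32u+204 = (-(1/8)u+55/128)(32u^2+110u-618) + (-(10017/64)u+30051/64)
  32u^2+110u-618 = (-(2048/10017)u-13184/10017)(-(10017/64)u+30051/64) + (0)
Last nonzero remainder: -(10017/64)u+30051/64. Dividing through by -10017/64 gives the monic gcd u-3.
Then lcm(f, g) = f·g / gcd(f, g); expanding and making the result monic gives the answer.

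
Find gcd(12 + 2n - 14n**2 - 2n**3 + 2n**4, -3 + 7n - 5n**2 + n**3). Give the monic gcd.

3 - 4n + n**2

By polynomial division,
  2n**4 - 2n**3 - 14n**2 + 2n + 12 = (2n + 8)(n**3 - 5n**2 + 7n - 3) + (12n**2 - 48n + 36)
  n**3 - 5n**2 + 7n - 3 = ((1/12)n - 1/12)(12n**2 - 48n + 36) + (0)
Last nonzero remainder: 12n**2 - 48n + 36. Dividing through by 12 gives the monic gcd n**2 - 4n + 3.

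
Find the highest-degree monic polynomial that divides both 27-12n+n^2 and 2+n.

1

By polynomial division,
  n^2-12n+27 = (n-14)(n+2) + (55)
  n+2 = ((1/55)n+2/55)(55) + (0)
The last nonzero remainder is the constant 55, so the polynomials are coprime and gcd = 1.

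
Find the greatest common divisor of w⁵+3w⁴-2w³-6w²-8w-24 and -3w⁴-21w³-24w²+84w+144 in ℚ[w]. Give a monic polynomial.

Repeated division with remainder:
  w⁵+3w⁴-2w³-6w²-8w-24 = (-(1/3)w+4/3)(-3w⁴-21w³-24w²+84w+144) + (18w³+54w²-72w-216)
  -3w⁴-21w³-24w²+84w+144 = (-(1/6)w-2/3)(18w³+54w²-72w-216) + (0)
Last nonzero remainder: 18w³+54w²-72w-216. Dividing through by 18 gives the monic gcd w³+3w²-4w-12.

w³+3w²-4w-12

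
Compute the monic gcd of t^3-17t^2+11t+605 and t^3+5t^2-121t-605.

t^2-6t-55

By polynomial division,
  t^3-17t^2+11t+605 = (t^3+5t^2-121t-605) + (-22t^2+132t+1210)
  t^3+5t^2-121t-605 = (-(1/22)t-1/2)(-22t^2+132t+1210) + (0)
Last nonzero remainder: -22t^2+132t+1210. Dividing through by -22 gives the monic gcd t^2-6t-55.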